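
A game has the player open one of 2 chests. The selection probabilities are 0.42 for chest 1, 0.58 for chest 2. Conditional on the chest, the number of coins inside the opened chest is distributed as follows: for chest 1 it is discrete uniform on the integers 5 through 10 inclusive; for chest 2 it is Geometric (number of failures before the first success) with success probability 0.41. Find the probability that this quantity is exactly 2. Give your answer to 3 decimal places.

0.083

Conditional on each chest, P(X = 2): 1: 0; 2: 0.142721.
By total probability, P(X = 2) = 0.42·0 + 0.58·0.142721 = 0.0827782.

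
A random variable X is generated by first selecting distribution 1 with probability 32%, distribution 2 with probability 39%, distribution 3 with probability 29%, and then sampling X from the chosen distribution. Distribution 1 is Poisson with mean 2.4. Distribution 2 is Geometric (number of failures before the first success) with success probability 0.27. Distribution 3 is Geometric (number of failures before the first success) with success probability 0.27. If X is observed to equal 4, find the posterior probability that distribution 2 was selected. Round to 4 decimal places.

0.3241

Likelihoods P(X=4 | ·): 1: 0.125408; 2: 0.0766753; 3: 0.0766753.
Posterior ∝ prior × likelihood. Numerator for 2: 0.39·0.0766753 = 0.0299033.
Normalizing constant: 0.32·0.125408 + 0.39·0.0766753 + 0.29·0.0766753 = 0.0922699.
P(2 | observation) = 0.0299033 / 0.0922699 = 0.324086.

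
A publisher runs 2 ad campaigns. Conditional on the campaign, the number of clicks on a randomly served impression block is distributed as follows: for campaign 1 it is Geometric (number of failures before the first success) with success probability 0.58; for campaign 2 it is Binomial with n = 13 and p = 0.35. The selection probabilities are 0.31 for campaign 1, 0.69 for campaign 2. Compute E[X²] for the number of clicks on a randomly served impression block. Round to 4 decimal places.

16.8750

For each component E[X²] = Var + (mean)², giving 1: 1.77289; 2: 23.66.
Overall E[X²] = 0.31·1.77289 + 0.69·23.66 = 16.875.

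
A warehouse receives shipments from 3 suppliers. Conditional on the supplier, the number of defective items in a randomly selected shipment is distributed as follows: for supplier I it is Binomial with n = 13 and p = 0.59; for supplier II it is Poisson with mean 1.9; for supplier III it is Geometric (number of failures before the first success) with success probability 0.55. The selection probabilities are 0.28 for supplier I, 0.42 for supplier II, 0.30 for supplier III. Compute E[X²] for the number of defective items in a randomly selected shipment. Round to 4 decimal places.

For each component E[X²] = Var + (mean)², giving I: 61.9736; II: 5.51; III: 2.15702.
Overall E[X²] = 0.28·61.9736 + 0.42·5.51 + 0.3·2.15702 = 20.3139.

20.3139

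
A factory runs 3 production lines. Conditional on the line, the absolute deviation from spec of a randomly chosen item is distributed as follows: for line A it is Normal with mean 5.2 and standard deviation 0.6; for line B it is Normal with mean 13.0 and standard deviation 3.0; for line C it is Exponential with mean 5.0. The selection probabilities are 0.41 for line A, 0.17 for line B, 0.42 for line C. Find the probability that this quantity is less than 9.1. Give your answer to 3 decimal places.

0.778

Conditional on each line, P(X < 9.1): A: 1; B: 0.0968005; C: 0.837974.
By total probability, P(X < 9.1) = 0.41·1 + 0.17·0.0968005 + 0.42·0.837974 = 0.778405.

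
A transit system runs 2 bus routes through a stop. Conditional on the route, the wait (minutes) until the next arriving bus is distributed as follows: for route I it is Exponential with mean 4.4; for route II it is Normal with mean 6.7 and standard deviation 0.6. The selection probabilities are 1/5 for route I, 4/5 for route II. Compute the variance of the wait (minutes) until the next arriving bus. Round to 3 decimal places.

Per component, I: μ=4.4, E[X²]=38.72; II: μ=6.7, E[X²]=45.25.
E[X] = 0.2·4.4 + 0.8·6.7 = 6.24.
E[X²] = 0.2·38.72 + 0.8·45.25 = 43.944.
Var(X) = E[X²] − (E[X])² = 43.944 − 38.9376 = 5.0064.

5.006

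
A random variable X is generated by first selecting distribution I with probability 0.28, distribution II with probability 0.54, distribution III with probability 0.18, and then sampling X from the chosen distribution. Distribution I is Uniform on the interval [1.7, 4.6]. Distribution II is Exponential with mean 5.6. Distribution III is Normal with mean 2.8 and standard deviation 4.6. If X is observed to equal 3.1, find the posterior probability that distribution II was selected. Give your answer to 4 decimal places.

Likelihoods f(3.1 | ·): I: 0.344828; II: 0.102659; III: 0.0865423.
Posterior ∝ prior × likelihood. Numerator for II: 0.54·0.102659 = 0.0554361.
Normalizing constant: 0.28·0.344828 + 0.54·0.102659 + 0.18·0.0865423 = 0.167565.
P(II | observation) = 0.0554361 / 0.167565 = 0.330833.

0.3308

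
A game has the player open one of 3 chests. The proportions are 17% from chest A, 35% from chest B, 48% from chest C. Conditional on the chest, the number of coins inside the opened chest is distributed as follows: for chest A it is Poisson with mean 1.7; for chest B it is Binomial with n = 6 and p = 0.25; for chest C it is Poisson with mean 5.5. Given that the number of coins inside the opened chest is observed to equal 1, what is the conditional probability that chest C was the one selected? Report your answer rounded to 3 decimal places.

Likelihoods P(X=1 | ·): A: 0.310562; B: 0.355957; C: 0.0224772.
Posterior ∝ prior × likelihood. Numerator for C: 0.48·0.0224772 = 0.0107891.
Normalizing constant: 0.17·0.310562 + 0.35·0.355957 + 0.48·0.0224772 = 0.18817.
P(C | observation) = 0.0107891 / 0.18817 = 0.057337.

0.057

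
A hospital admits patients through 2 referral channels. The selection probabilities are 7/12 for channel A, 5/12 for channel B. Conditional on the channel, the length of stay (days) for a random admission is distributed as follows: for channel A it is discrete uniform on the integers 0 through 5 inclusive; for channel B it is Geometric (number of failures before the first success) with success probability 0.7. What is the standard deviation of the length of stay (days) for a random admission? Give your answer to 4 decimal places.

Per component, A: μ=2.5, E[X²]=9.16667; B: μ=0.428571, E[X²]=0.795918.
E[X] = 0.583333·2.5 + 0.416667·0.428571 = 1.6369.
E[X²] = 0.583333·9.16667 + 0.416667·0.795918 = 5.67885.
Var(X) = E[X²] − (E[X])² = 5.67885 − 2.67946 = 2.9994.
SD(X) = √2.9994 = 1.73188.

1.7319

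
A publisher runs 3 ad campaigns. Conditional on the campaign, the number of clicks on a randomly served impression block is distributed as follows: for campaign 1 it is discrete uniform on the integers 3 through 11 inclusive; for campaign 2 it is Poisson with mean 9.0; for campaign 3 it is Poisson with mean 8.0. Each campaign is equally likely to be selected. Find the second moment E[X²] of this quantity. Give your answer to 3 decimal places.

72.556

For each component E[X²] = Var + (mean)², giving 1: 55.6667; 2: 90; 3: 72.
Overall E[X²] = 0.333333·55.6667 + 0.333333·90 + 0.333333·72 = 72.5556.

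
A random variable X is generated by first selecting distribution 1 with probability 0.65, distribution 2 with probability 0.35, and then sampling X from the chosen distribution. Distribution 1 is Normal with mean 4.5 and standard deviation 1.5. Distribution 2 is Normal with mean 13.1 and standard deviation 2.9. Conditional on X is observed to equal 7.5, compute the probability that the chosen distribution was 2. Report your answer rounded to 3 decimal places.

0.242

Likelihoods f(7.5 | ·): 1: 0.035994; 2: 0.0213203.
Posterior ∝ prior × likelihood. Numerator for 2: 0.35·0.0213203 = 0.0074621.
Normalizing constant: 0.65·0.035994 + 0.35·0.0213203 = 0.0308582.
P(2 | observation) = 0.0074621 / 0.0308582 = 0.241819.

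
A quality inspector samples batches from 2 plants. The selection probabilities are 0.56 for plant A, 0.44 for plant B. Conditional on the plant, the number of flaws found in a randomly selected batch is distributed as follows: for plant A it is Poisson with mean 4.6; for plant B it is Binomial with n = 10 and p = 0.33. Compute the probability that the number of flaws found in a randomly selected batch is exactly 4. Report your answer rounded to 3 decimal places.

0.204

Conditional on each plant, P(X = 4): A: 0.187528; B: 0.225281.
By total probability, P(X = 4) = 0.56·0.187528 + 0.44·0.225281 = 0.204139.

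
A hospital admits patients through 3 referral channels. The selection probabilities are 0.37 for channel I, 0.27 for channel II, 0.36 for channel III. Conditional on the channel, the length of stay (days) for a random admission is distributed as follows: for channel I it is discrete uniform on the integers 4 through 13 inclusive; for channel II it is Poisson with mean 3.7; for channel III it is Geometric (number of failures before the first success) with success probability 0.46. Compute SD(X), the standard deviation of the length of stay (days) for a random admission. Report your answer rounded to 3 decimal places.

3.878

Per component, I: μ=8.5, E[X²]=80.5; II: μ=3.7, E[X²]=17.39; III: μ=1.17391, E[X²]=3.93006.
E[X] = 0.37·8.5 + 0.27·3.7 + 0.36·1.17391 = 4.56661.
E[X²] = 0.37·80.5 + 0.27·17.39 + 0.36·3.93006 = 35.8951.
Var(X) = E[X²] − (E[X])² = 35.8951 − 20.8539 = 15.0412.
SD(X) = √15.0412 = 3.8783.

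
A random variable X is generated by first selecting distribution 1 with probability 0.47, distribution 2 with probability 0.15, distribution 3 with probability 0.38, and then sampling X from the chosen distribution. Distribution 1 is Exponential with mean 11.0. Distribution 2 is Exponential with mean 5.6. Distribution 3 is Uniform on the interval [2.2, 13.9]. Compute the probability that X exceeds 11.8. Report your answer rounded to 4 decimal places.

Conditional on each component, P(X > 11.8): 1: 0.342074; 2: 0.121585; 3: 0.179487.
By total probability, P(X > 11.8) = 0.47·0.342074 + 0.15·0.121585 + 0.38·0.179487 = 0.247218.

0.2472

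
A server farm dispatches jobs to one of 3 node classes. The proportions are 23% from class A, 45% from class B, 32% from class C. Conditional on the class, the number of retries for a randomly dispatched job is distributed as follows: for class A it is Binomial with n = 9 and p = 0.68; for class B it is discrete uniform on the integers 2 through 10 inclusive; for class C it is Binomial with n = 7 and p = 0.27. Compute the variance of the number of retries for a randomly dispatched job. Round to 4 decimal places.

7.6428

Per component, A: μ=6.12, E[X²]=39.4128; B: μ=6, E[X²]=42.6667; C: μ=1.89, E[X²]=4.9518.
E[X] = 0.23·6.12 + 0.45·6 + 0.32·1.89 = 4.7124.
E[X²] = 0.23·39.4128 + 0.45·42.6667 + 0.32·4.9518 = 29.8495.
Var(X) = E[X²] − (E[X])² = 29.8495 − 22.2067 = 7.64281.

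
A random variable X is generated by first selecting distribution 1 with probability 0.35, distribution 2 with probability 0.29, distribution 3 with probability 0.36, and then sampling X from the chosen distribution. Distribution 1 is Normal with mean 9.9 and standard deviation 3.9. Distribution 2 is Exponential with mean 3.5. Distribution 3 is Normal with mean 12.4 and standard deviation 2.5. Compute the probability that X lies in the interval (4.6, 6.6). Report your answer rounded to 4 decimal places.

Conditional on each component, P(4.6 < X < 6.6): 1: 0.111656; 2: 0.116946; 3: 0.00926618.
By total probability, P(4.6 < X < 6.6) = 0.35·0.111656 + 0.29·0.116946 + 0.36·0.00926618 = 0.0763297.

0.0763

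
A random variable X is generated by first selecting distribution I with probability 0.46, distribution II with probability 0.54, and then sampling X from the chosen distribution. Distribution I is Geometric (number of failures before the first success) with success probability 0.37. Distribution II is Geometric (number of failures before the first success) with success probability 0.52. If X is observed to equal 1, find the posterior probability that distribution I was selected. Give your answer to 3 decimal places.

Likelihoods P(X=1 | ·): I: 0.2331; II: 0.2496.
Posterior ∝ prior × likelihood. Numerator for I: 0.46·0.2331 = 0.107226.
Normalizing constant: 0.46·0.2331 + 0.54·0.2496 = 0.24201.
P(I | observation) = 0.107226 / 0.24201 = 0.443064.

0.443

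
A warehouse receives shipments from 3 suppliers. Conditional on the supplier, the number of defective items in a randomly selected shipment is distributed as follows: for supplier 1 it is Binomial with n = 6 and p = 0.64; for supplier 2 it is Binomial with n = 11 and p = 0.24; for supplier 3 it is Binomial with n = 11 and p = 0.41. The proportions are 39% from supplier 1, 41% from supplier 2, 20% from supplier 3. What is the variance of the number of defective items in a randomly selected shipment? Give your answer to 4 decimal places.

Per component, 1: μ=3.84, E[X²]=16.128; 2: μ=2.64, E[X²]=8.976; 3: μ=4.51, E[X²]=23.001.
E[X] = 0.39·3.84 + 0.41·2.64 + 0.2·4.51 = 3.482.
E[X²] = 0.39·16.128 + 0.41·8.976 + 0.2·23.001 = 14.5703.
Var(X) = E[X²] − (E[X])² = 14.5703 − 12.1243 = 2.44596.

2.4460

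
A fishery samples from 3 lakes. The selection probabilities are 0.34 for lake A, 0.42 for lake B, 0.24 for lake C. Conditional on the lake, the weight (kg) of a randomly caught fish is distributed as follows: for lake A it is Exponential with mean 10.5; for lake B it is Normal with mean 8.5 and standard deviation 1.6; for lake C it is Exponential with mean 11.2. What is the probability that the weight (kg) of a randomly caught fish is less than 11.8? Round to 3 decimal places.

Conditional on each lake, P(X < 11.8): A: 0.674961; B: 0.98042; C: 0.65131.
By total probability, P(X < 11.8) = 0.34·0.674961 + 0.42·0.98042 + 0.24·0.65131 = 0.797577.

0.798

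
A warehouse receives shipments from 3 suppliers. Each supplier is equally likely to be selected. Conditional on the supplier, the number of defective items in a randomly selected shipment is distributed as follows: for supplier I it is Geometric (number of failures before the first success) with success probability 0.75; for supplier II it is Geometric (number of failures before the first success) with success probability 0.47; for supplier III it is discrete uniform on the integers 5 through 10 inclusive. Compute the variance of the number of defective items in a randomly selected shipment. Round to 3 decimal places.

12.209

Per component, I: μ=0.333333, E[X²]=0.555556; II: μ=1.12766, E[X²]=3.67089; III: μ=7.5, E[X²]=59.1667.
E[X] = 0.333333·0.333333 + 0.333333·1.12766 + 0.333333·7.5 = 2.987.
E[X²] = 0.333333·0.555556 + 0.333333·3.67089 + 0.333333·59.1667 = 21.131.
Var(X) = E[X²] − (E[X])² = 21.131 − 8.92215 = 12.2089.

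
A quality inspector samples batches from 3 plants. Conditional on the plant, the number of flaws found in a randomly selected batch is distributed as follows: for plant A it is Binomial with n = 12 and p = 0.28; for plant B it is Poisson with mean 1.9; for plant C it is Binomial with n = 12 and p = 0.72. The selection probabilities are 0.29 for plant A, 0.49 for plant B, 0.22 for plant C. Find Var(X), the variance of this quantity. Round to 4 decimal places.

9.1434

Per component, A: μ=3.36, E[X²]=13.7088; B: μ=1.9, E[X²]=5.51; C: μ=8.64, E[X²]=77.0688.
E[X] = 0.29·3.36 + 0.49·1.9 + 0.22·8.64 = 3.8062.
E[X²] = 0.29·13.7088 + 0.49·5.51 + 0.22·77.0688 = 23.6306.
Var(X) = E[X²] − (E[X])² = 23.6306 − 14.4872 = 9.14343.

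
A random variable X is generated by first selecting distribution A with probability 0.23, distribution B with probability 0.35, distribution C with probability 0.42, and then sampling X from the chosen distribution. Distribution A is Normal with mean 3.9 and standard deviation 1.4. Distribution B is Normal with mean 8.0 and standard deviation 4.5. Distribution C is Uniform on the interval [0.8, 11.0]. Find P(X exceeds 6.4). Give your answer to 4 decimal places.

0.4216

Conditional on each component, P(X > 6.4): A: 0.0370728; B: 0.638913; C: 0.45098.
By total probability, P(X > 6.4) = 0.23·0.0370728 + 0.35·0.638913 + 0.42·0.45098 = 0.421558.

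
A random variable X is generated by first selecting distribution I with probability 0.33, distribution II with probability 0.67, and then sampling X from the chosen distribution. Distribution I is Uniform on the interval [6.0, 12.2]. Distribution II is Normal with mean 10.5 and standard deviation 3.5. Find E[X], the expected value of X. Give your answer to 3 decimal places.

10.038

Component means — I: 9.1; II: 10.5.
E[X] = 0.33·9.1 + 0.67·10.5 = 10.038.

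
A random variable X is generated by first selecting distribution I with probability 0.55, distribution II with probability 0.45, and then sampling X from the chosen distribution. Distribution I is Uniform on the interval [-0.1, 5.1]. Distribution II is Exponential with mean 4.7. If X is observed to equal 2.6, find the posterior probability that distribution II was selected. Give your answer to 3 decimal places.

Likelihoods f(2.6 | ·): I: 0.192308; II: 0.122364.
Posterior ∝ prior × likelihood. Numerator for II: 0.45·0.122364 = 0.0550639.
Normalizing constant: 0.55·0.192308 + 0.45·0.122364 = 0.160833.
P(II | observation) = 0.0550639 / 0.160833 = 0.342366.

0.342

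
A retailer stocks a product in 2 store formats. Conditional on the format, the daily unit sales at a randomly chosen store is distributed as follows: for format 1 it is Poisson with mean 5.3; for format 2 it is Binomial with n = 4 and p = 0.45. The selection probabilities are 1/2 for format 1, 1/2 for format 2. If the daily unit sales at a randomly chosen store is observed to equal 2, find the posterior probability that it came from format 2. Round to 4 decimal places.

0.8398

Likelihoods P(X=2 | ·): 1: 0.0701069; 2: 0.367538.
Posterior ∝ prior × likelihood. Numerator for 2: 0.5·0.367538 = 0.183769.
Normalizing constant: 0.5·0.0701069 + 0.5·0.367538 = 0.218822.
P(2 | observation) = 0.183769 / 0.218822 = 0.839808.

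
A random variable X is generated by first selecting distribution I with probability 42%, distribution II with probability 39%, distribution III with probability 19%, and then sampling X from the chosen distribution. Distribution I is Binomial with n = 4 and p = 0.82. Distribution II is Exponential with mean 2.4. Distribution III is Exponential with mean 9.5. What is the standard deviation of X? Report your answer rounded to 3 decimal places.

5.157

Per component, I: μ=3.28, E[X²]=11.3488; II: μ=2.4, E[X²]=11.52; III: μ=9.5, E[X²]=180.5.
E[X] = 0.42·3.28 + 0.39·2.4 + 0.19·9.5 = 4.1186.
E[X²] = 0.42·11.3488 + 0.39·11.52 + 0.19·180.5 = 43.5543.
Var(X) = E[X²] − (E[X])² = 43.5543 − 16.9629 = 26.5914.
SD(X) = √26.5914 = 5.15669.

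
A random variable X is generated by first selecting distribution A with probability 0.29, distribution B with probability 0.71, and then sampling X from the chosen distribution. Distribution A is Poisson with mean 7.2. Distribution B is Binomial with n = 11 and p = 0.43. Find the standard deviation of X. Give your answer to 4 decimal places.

Per component, A: μ=7.2, E[X²]=59.04; B: μ=4.73, E[X²]=25.069.
E[X] = 0.29·7.2 + 0.71·4.73 = 5.4463.
E[X²] = 0.29·59.04 + 0.71·25.069 = 34.9206.
Var(X) = E[X²] − (E[X])² = 34.9206 − 29.6622 = 5.25841.
SD(X) = √5.25841 = 2.29312.

2.2931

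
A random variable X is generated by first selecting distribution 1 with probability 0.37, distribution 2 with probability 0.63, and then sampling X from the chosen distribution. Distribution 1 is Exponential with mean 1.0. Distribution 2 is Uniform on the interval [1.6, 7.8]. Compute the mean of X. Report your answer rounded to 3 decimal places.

3.331

Component means — 1: 1; 2: 4.7.
E[X] = 0.37·1 + 0.63·4.7 = 3.331.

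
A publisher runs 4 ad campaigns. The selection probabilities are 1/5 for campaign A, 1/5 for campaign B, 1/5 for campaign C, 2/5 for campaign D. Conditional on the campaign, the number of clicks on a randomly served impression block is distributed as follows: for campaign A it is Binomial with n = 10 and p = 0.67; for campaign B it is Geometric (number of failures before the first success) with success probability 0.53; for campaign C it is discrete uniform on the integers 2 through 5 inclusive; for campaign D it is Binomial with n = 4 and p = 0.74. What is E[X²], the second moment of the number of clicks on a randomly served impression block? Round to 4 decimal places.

For each component E[X²] = Var + (mean)², giving A: 47.101; B: 2.45959; C: 13.5; D: 9.5312.
Overall E[X²] = 0.2·47.101 + 0.2·2.45959 + 0.2·13.5 + 0.4·9.5312 = 16.4246.

16.4246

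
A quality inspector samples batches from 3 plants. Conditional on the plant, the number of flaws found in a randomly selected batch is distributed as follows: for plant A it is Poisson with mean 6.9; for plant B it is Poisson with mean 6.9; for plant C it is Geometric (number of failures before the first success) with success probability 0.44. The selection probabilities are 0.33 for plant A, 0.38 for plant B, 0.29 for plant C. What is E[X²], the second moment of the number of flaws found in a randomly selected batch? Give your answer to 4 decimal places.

For each component E[X²] = Var + (mean)², giving A: 54.51; B: 54.51; C: 4.5124.
Overall E[X²] = 0.33·54.51 + 0.38·54.51 + 0.29·4.5124 = 40.0107.

40.0107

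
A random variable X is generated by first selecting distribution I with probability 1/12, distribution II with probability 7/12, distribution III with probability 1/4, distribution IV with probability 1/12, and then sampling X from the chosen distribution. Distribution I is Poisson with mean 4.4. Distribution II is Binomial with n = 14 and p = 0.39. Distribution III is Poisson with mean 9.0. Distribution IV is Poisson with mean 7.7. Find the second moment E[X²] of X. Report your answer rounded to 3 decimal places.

49.395

For each component E[X²] = Var + (mean)², giving I: 23.76; II: 33.1422; III: 90; IV: 66.99.
Overall E[X²] = 0.0833333·23.76 + 0.583333·33.1422 + 0.25·90 + 0.0833333·66.99 = 49.3955.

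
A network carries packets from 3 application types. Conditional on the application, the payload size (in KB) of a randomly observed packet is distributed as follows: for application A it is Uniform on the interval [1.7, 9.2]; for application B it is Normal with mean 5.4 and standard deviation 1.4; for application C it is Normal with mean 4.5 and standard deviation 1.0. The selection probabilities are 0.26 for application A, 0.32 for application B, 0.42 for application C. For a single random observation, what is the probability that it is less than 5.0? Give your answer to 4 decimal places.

0.5288

Conditional on each application, P(X < 5.0): A: 0.44; B: 0.387548; C: 0.691462.
By total probability, P(X < 5.0) = 0.26·0.44 + 0.32·0.387548 + 0.42·0.691462 = 0.52883.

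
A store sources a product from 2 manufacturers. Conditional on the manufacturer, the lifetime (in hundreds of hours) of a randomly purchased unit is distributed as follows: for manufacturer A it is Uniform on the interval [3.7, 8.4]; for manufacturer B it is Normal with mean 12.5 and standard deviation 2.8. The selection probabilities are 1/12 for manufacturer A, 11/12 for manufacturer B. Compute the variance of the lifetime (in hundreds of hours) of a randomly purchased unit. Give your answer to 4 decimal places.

Per component, A: μ=6.05, E[X²]=38.4433; B: μ=12.5, E[X²]=164.09.
E[X] = 0.0833333·6.05 + 0.916667·12.5 = 11.9625.
E[X²] = 0.0833333·38.4433 + 0.916667·164.09 = 153.619.
Var(X) = E[X²] − (E[X])² = 153.619 − 143.101 = 10.518.

10.5180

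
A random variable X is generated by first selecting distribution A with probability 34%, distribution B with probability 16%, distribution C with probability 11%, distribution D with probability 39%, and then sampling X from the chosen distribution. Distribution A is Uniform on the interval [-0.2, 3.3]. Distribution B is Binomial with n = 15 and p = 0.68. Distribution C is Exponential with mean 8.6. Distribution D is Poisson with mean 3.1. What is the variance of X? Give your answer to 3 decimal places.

20.950

Per component, A: μ=1.55, E[X²]=3.42333; B: μ=10.2, E[X²]=107.304; C: μ=8.6, E[X²]=147.92; D: μ=3.1, E[X²]=12.71.
E[X] = 0.34·1.55 + 0.16·10.2 + 0.11·8.6 + 0.39·3.1 = 4.314.
E[X²] = 0.34·3.42333 + 0.16·107.304 + 0.11·147.92 + 0.39·12.71 = 39.5607.
Var(X) = E[X²] − (E[X])² = 39.5607 − 18.6106 = 20.9501.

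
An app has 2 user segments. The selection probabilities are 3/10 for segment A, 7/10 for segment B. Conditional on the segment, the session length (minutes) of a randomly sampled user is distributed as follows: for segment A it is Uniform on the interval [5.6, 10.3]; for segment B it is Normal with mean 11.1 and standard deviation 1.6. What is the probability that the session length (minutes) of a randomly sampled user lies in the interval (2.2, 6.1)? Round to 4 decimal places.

Conditional on each segment, P(2.2 < X < 6.1): A: 0.106383; B: 0.000889012.
By total probability, P(2.2 < X < 6.1) = 0.3·0.106383 + 0.7·0.000889012 = 0.0325372.

0.0325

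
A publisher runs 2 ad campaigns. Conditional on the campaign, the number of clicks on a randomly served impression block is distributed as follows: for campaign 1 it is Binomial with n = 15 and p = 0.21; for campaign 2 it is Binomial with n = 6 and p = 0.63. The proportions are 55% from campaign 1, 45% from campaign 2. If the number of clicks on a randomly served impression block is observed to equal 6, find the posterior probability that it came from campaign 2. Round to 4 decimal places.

0.4986

Likelihoods P(X=6 | ·): 1: 0.0514474; 2: 0.0625235.
Posterior ∝ prior × likelihood. Numerator for 2: 0.45·0.0625235 = 0.0281356.
Normalizing constant: 0.55·0.0514474 + 0.45·0.0625235 = 0.0564317.
P(2 | observation) = 0.0281356 / 0.0564317 = 0.498578.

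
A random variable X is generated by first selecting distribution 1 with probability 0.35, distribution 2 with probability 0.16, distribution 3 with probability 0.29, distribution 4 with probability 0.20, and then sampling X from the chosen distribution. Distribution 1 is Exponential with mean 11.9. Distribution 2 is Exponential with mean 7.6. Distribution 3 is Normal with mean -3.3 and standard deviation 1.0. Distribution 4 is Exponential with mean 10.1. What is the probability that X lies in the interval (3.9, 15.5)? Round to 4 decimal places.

0.3248

Conditional on each component, P(3.9 < X < 15.5): 1: 0.448711; 2: 0.468505; 3: 3.01092e-13; 4: 0.464146.
By total probability, P(3.9 < X < 15.5) = 0.35·0.448711 + 0.16·0.468505 + 0.29·3.01092e-13 + 0.2·0.464146 = 0.324839.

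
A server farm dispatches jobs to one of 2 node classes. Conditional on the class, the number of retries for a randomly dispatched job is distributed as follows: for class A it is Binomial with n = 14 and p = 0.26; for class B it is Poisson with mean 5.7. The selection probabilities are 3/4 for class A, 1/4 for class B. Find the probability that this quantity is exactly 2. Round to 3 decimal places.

Conditional on each class, P(X = 2): A: 0.16587; B: 0.0543552.
By total probability, P(X = 2) = 0.75·0.16587 + 0.25·0.0543552 = 0.137992.

0.138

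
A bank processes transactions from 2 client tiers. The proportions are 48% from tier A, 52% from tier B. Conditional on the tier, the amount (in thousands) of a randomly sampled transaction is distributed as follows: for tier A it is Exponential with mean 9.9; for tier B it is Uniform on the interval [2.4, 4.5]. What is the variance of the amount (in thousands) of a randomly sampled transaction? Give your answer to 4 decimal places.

Per component, A: μ=9.9, E[X²]=196.02; B: μ=3.45, E[X²]=12.27.
E[X] = 0.48·9.9 + 0.52·3.45 = 6.546.
E[X²] = 0.48·196.02 + 0.52·12.27 = 100.47.
Var(X) = E[X²] − (E[X])² = 100.47 − 42.8501 = 57.6199.

57.6199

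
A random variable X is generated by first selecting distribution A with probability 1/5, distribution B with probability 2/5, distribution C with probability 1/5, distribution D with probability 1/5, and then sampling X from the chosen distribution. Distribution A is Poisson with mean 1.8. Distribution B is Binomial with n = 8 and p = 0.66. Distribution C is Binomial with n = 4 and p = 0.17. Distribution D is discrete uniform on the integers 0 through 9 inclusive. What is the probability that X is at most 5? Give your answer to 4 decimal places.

Conditional on each component, P(X ≤ 5): A: 0.989622; B: 0.548081; C: 1; D: 0.6.
By total probability, P(X ≤ 5) = 0.2·0.989622 + 0.4·0.548081 + 0.2·1 + 0.2·0.6 = 0.737157.

0.7372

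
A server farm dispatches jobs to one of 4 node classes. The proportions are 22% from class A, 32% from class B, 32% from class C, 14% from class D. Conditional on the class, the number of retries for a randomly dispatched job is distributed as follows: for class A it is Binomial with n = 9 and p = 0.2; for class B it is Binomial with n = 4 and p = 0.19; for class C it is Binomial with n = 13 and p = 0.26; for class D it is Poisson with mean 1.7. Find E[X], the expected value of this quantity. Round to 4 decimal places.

Component means — A: 1.8; B: 0.76; C: 3.38; D: 1.7.
E[X] = 0.22·1.8 + 0.32·0.76 + 0.32·3.38 + 0.14·1.7 = 1.9588.

1.9588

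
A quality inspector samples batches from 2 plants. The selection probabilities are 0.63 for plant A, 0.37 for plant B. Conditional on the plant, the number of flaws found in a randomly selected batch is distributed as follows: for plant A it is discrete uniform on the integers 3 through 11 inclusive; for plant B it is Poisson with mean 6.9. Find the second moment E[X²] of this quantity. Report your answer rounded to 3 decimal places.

For each component E[X²] = Var + (mean)², giving A: 55.6667; B: 54.51.
Overall E[X²] = 0.63·55.6667 + 0.37·54.51 = 55.2387.

55.239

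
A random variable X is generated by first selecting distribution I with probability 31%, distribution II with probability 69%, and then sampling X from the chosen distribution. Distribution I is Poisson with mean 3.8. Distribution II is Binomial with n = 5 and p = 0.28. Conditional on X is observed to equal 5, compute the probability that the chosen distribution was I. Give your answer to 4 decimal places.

0.9747

Likelihoods P(X=5 | ·): I: 0.147713; II: 0.00172104.
Posterior ∝ prior × likelihood. Numerator for I: 0.31·0.147713 = 0.0457909.
Normalizing constant: 0.31·0.147713 + 0.69·0.00172104 = 0.0469784.
P(I | observation) = 0.0457909 / 0.0469784 = 0.974722.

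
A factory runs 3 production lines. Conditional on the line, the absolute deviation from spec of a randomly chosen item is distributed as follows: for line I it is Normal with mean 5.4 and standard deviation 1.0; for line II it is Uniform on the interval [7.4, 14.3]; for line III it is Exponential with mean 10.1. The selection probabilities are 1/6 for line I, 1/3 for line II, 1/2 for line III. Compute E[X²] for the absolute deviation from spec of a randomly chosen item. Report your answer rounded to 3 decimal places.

For each component E[X²] = Var + (mean)², giving I: 30.16; II: 121.69; III: 204.02.
Overall E[X²] = 0.166667·30.16 + 0.333333·121.69 + 0.5·204.02 = 147.6.

147.600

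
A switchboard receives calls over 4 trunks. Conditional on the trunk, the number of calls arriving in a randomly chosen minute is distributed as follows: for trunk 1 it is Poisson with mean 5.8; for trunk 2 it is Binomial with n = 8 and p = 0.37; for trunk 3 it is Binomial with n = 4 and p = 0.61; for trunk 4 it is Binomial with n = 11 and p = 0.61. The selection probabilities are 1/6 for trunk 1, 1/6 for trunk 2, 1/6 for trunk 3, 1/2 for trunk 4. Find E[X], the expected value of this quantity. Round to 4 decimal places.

Component means — 1: 5.8; 2: 2.96; 3: 2.44; 4: 6.71.
E[X] = 0.166667·5.8 + 0.166667·2.96 + 0.166667·2.44 + 0.5·6.71 = 5.22167.

5.2217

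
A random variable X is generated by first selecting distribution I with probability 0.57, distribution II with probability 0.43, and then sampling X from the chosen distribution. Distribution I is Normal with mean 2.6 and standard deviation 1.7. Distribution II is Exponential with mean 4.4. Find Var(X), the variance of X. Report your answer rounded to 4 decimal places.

10.7662

Per component, I: μ=2.6, E[X²]=9.65; II: μ=4.4, E[X²]=38.72.
E[X] = 0.57·2.6 + 0.43·4.4 = 3.374.
E[X²] = 0.57·9.65 + 0.43·38.72 = 22.1501.
Var(X) = E[X²] − (E[X])² = 22.1501 − 11.3839 = 10.7662.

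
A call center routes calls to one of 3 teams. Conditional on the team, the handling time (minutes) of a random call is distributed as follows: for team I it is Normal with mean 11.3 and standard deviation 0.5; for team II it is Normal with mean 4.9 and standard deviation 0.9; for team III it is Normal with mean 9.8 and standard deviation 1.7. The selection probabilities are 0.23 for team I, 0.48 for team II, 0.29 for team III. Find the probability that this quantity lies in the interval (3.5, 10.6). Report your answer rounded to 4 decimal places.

0.6673

Conditional on each team, P(3.5 < X < 10.6): I: 0.0807567; II: 0.940093; III: 0.680927.
By total probability, P(3.5 < X < 10.6) = 0.23·0.0807567 + 0.48·0.940093 + 0.29·0.680927 = 0.667288.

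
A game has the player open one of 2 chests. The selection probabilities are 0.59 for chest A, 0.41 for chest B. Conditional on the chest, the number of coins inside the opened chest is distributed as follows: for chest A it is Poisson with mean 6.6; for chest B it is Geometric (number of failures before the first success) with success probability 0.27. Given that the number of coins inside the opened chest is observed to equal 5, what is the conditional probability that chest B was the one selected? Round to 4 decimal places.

Likelihoods P(X=5 | ·): A: 0.141969; B: 0.0559729.
Posterior ∝ prior × likelihood. Numerator for B: 0.41·0.0559729 = 0.0229489.
Normalizing constant: 0.59·0.141969 + 0.41·0.0559729 = 0.106711.
P(B | observation) = 0.0229489 / 0.106711 = 0.215057.

0.2151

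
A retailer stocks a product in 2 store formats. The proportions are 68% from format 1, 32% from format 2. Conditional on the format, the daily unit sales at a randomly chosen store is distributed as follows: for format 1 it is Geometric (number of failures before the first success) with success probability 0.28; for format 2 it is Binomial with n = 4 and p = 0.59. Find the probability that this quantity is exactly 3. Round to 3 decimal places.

0.179

Conditional on each format, P(X = 3): 1: 0.104509; 2: 0.336822.
By total probability, P(X = 3) = 0.68·0.104509 + 0.32·0.336822 = 0.178849.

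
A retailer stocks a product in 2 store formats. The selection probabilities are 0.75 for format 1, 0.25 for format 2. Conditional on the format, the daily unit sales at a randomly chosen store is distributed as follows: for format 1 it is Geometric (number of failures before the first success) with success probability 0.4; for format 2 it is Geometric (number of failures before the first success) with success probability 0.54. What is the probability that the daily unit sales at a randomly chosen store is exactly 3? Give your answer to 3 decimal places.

0.078

Conditional on each format, P(X = 3): 1: 0.0864; 2: 0.0525614.
By total probability, P(X = 3) = 0.75·0.0864 + 0.25·0.0525614 = 0.0779404.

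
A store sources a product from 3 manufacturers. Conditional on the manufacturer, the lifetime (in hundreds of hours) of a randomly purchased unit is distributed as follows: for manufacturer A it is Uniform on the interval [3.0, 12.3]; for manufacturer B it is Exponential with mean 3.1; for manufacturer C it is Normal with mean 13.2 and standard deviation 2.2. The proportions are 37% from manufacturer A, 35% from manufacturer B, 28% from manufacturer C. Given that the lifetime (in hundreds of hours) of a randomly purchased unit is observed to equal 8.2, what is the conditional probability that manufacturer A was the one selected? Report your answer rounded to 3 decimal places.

Likelihoods f(8.2 | ·): A: 0.107527; B: 0.0229013; C: 0.0137044.
Posterior ∝ prior × likelihood. Numerator for A: 0.37·0.107527 = 0.0397849.
Normalizing constant: 0.37·0.107527 + 0.35·0.0229013 + 0.28·0.0137044 = 0.0516376.
P(A | observation) = 0.0397849 / 0.0516376 = 0.770465.

0.770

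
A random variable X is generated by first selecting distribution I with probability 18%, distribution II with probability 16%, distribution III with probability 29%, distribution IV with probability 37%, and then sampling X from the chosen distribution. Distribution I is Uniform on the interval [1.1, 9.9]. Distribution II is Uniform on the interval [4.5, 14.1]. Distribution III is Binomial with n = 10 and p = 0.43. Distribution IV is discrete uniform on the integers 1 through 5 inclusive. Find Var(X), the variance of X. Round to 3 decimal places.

Per component, I: μ=5.5, E[X²]=36.7033; II: μ=9.3, E[X²]=94.17; III: μ=4.3, E[X²]=20.941; IV: μ=3, E[X²]=11.
E[X] = 0.18·5.5 + 0.16·9.3 + 0.29·4.3 + 0.37·3 = 4.835.
E[X²] = 0.18·36.7033 + 0.16·94.17 + 0.29·20.941 + 0.37·11 = 31.8167.
Var(X) = E[X²] − (E[X])² = 31.8167 − 23.3772 = 8.43947.

8.439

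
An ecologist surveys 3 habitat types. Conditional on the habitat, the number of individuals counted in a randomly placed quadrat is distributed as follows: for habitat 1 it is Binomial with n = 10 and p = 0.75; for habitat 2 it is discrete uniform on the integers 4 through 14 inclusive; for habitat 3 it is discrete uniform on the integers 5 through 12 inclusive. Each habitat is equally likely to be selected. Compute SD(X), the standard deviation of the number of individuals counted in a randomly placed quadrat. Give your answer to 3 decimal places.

Per component, 1: μ=7.5, E[X²]=58.125; 2: μ=9, E[X²]=91; 3: μ=8.5, E[X²]=77.5.
E[X] = 0.333333·7.5 + 0.333333·9 + 0.333333·8.5 = 8.33333.
E[X²] = 0.333333·58.125 + 0.333333·91 + 0.333333·77.5 = 75.5417.
Var(X) = E[X²] − (E[X])² = 75.5417 − 69.4444 = 6.09722.
SD(X) = √6.09722 = 2.46926.

2.469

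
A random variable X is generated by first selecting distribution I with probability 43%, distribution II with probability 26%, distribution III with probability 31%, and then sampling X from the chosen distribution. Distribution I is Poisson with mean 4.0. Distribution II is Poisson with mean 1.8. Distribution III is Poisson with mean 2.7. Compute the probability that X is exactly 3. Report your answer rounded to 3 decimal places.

0.194

Conditional on each component, P(X = 3): I: 0.195367; II: 0.160671; III: 0.220468.
By total probability, P(X = 3) = 0.43·0.195367 + 0.26·0.160671 + 0.31·0.220468 = 0.194127.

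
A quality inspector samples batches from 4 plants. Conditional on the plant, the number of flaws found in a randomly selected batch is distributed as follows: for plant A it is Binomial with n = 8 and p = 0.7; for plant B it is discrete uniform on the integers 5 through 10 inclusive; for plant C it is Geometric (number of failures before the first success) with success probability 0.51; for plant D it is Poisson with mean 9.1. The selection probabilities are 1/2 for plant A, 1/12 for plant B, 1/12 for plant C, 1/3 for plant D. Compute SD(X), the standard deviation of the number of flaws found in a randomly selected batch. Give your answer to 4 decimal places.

3.0936

Per component, A: μ=5.6, E[X²]=33.04; B: μ=7.5, E[X²]=59.1667; C: μ=0.960784, E[X²]=2.807; D: μ=9.1, E[X²]=91.91.
E[X] = 0.5·5.6 + 0.0833333·7.5 + 0.0833333·0.960784 + 0.333333·9.1 = 6.5384.
E[X²] = 0.5·33.04 + 0.0833333·59.1667 + 0.0833333·2.807 + 0.333333·91.91 = 52.3211.
Var(X) = E[X²] − (E[X])² = 52.3211 − 42.7507 = 9.57048.
SD(X) = √9.57048 = 3.09362.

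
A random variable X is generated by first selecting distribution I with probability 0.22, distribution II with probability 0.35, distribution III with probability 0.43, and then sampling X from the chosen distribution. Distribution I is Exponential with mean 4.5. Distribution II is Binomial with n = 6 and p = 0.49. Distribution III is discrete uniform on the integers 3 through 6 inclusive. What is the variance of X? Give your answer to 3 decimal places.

6.071

Per component, I: μ=4.5, E[X²]=40.5; II: μ=2.94, E[X²]=10.143; III: μ=4.5, E[X²]=21.5.
E[X] = 0.22·4.5 + 0.35·2.94 + 0.43·4.5 = 3.954.
E[X²] = 0.22·40.5 + 0.35·10.143 + 0.43·21.5 = 21.705.
Var(X) = E[X²] − (E[X])² = 21.705 − 15.6341 = 6.07093.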